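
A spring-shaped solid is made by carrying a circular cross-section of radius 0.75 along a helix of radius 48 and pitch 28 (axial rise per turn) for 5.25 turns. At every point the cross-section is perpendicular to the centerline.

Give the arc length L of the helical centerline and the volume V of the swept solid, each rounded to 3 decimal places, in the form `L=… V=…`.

2πR = 2π·48 = 301.592895
per-turn = √(301.592895² + 28²) = √(90958.2742 + 784) = √91742.2742 = 302.889871
L = 5.25 × 302.889871 = 1590.171825
V = π·0.75² × L = 1.767146 × 1590.171825 = 2810.065569

L=1590.172 V=2810.066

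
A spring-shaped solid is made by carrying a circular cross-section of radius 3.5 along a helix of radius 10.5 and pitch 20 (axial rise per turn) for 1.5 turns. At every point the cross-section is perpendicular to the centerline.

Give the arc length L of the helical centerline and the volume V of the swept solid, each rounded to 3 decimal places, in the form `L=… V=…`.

2πR = 2π·10.5 = 65.973446
per-turn = √(65.973446² + 20²) = √(4352.4955 + 400) = √4752.4955 = 68.938346
L = 1.5 × 68.938346 = 103.407519
V = π·3.5² × L = 38.484510 × 103.407519 = 3979.587696

L=103.408 V=3979.588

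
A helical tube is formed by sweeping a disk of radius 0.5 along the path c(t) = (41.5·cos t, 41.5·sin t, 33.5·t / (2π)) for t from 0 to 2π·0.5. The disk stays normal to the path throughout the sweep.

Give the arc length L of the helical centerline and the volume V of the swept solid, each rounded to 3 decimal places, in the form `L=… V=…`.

L=131.448 V=103.239

2πR = 2π·41.5 = 260.752190
per-turn = √(260.752190² + 33.5²) = √(67991.7047 + 1122.25) = √69113.9547 = 262.895330
L = 0.5 × 262.895330 = 131.447665
V = π·0.5² × L = 0.785398 × 131.447665 = 103.238755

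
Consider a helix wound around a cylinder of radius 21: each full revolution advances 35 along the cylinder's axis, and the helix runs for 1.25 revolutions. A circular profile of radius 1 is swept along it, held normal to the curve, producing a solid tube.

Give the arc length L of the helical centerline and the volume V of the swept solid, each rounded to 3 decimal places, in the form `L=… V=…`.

L=170.638 V=536.074

2πR = 2π·21 = 131.946891
per-turn = √(131.946891² + 35²) = √(17409.9822 + 1225) = √18634.9822 = 136.510008
L = 1.25 × 136.510008 = 170.637509
V = π·1² × L = 3.141593 × 170.637509 = 536.073546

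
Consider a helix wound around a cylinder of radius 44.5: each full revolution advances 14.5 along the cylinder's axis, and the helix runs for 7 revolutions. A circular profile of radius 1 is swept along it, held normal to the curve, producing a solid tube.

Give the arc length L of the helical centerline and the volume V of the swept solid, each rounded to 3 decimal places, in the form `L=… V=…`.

2πR = 2π·44.5 = 279.601746
per-turn = √(279.601746² + 14.5²) = √(78177.1365 + 210.25) = √78387.3865 = 279.977475
L = 7 × 279.977475 = 1959.842324
V = π·1² × L = 3.141593 × 1959.842324 = 6157.026249

L=1959.842 V=6157.026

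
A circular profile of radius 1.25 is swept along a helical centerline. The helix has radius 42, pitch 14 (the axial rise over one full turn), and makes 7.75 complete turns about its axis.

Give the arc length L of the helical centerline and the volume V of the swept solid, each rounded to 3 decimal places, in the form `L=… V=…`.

2πR = 2π·42 = 263.893783
per-turn = √(263.893783² + 14²) = √(69639.9287 + 196) = √69835.9287 = 264.264884
L = 7.75 × 264.264884 = 2048.052847
V = π·1.25² × L = 4.908739 × 2048.052847 = 10053.355904

L=2048.053 V=10053.356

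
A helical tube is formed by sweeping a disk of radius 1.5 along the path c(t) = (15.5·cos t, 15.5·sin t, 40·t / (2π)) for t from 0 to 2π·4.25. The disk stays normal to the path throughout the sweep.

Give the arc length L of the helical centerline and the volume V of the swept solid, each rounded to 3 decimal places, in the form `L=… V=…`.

2πR = 2π·15.5 = 97.389372
per-turn = √(97.389372² + 40²) = √(9484.6898 + 1600) = √11084.6898 = 105.283854
L = 4.25 × 105.283854 = 447.456378
V = π·1.5² × L = 7.068583 × 447.456378 = 3162.882756

L=447.456 V=3162.883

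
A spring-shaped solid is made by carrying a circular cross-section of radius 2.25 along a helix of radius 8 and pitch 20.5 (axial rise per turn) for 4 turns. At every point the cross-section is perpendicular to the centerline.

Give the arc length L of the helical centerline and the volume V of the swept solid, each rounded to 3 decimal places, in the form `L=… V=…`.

2πR = 2π·8 = 50.265482
per-turn = √(50.265482² + 20.5²) = √(2526.6187 + 420.25) = √2946.8687 = 54.285069
L = 4 × 54.285069 = 217.140276
V = π·2.25² × L = 15.904313 × 217.140276 = 3453.466879

L=217.140 V=3453.467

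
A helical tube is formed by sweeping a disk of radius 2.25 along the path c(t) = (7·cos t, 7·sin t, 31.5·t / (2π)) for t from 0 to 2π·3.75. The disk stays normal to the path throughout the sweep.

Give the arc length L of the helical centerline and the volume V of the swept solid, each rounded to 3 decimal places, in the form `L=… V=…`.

L=202.871 V=3226.523

2πR = 2π·7 = 43.982297
per-turn = √(43.982297² + 31.5²) = √(1934.4425 + 992.25) = √2926.6925 = 54.098914
L = 3.75 × 54.098914 = 202.870926
V = π·2.25² × L = 15.904313 × 202.870926 = 3226.522672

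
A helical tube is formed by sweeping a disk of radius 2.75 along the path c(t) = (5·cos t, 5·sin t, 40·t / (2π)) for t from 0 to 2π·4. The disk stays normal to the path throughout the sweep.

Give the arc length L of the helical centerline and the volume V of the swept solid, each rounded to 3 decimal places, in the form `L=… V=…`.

L=203.449 V=4833.594

2πR = 2π·5 = 31.415927
per-turn = √(31.415927² + 40²) = √(986.9604 + 1600) = √2586.9604 = 50.862171
L = 4 × 50.862171 = 203.448684
V = π·2.75² × L = 23.758294 × 203.448684 = 4833.593740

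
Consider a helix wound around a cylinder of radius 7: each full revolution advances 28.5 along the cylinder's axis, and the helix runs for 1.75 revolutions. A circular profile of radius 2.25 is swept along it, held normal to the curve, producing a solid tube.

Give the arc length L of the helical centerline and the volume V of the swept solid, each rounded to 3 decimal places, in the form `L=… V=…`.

2πR = 2π·7 = 43.982297
per-turn = √(43.982297² + 28.5²) = √(1934.4425 + 812.25) = √2746.6925 = 52.408897
L = 1.75 × 52.408897 = 91.715569
V = π·2.25² × L = 15.904313 × 91.715569 = 1458.673105

L=91.716 V=1458.673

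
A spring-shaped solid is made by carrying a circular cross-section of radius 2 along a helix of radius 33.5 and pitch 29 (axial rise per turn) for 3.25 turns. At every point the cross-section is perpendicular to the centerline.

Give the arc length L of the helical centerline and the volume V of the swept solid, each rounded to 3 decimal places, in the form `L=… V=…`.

2πR = 2π·33.5 = 210.486708
per-turn = √(210.486708² + 29²) = √(44304.6542 + 841) = √45145.6542 = 212.475067
L = 3.25 × 212.475067 = 690.543968
V = π·2² × L = 12.566371 × 690.543968 = 8677.631430

L=690.544 V=8677.631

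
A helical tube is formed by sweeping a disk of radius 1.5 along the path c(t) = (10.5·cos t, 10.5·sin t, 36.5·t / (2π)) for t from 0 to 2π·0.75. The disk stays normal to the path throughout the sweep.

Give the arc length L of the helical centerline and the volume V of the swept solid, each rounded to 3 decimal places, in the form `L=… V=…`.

L=56.548 V=399.714

2πR = 2π·10.5 = 65.973446
per-turn = √(65.973446² + 36.5²) = √(4352.4955 + 1332.25) = √5684.7455 = 75.397252
L = 0.75 × 75.397252 = 56.547939
V = π·1.5² × L = 7.068583 × 56.547939 = 399.713825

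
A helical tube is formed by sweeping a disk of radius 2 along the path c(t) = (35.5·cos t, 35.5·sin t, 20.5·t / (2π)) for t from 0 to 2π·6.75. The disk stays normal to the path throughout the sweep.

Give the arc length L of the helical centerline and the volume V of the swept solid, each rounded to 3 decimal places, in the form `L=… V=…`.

2πR = 2π·35.5 = 223.053078
per-turn = √(223.053078² + 20.5²) = √(49752.6758 + 420.25) = √50172.9258 = 223.993138
L = 6.75 × 223.993138 = 1511.953680
V = π·2² × L = 12.566371 × 1511.953680 = 18999.770297

L=1511.954 V=18999.770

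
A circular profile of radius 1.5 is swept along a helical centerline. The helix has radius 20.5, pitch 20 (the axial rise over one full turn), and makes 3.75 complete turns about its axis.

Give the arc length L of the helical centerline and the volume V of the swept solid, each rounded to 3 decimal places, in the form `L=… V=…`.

L=488.808 V=3455.180

2πR = 2π·20.5 = 128.805299
per-turn = √(128.805299² + 20²) = √(16590.8050 + 400) = √16990.8050 = 130.348782
L = 3.75 × 130.348782 = 488.807933
V = π·1.5² × L = 7.068583 × 488.807933 = 3455.179675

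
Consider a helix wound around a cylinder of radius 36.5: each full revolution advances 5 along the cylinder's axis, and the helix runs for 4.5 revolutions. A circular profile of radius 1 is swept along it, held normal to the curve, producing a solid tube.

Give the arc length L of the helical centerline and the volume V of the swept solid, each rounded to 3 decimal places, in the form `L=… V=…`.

2πR = 2π·36.5 = 229.336264
per-turn = √(229.336264² + 5²) = √(52595.1219 + 25) = √52620.1219 = 229.390762
L = 4.5 × 229.390762 = 1032.258431
V = π·1² × L = 3.141593 × 1032.258431 = 3242.935502

L=1032.258 V=3242.936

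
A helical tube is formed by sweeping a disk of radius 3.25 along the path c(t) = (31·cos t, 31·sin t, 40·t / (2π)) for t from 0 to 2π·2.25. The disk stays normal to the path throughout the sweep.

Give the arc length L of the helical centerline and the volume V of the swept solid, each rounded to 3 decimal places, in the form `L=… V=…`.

L=447.398 V=14846.040

2πR = 2π·31 = 194.778745
per-turn = √(194.778745² + 40²) = √(37938.7593 + 1600) = √39538.7593 = 198.843555
L = 2.25 × 198.843555 = 447.397998
V = π·3.25² × L = 33.183072 × 447.397998 = 14846.040177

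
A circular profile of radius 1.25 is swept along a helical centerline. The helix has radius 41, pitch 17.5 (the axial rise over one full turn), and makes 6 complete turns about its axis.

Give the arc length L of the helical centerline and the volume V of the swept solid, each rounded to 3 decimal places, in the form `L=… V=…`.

2πR = 2π·41 = 257.610598
per-turn = √(257.610598² + 17.5²) = √(66363.2200 + 306.25) = √66669.4700 = 258.204318
L = 6 × 258.204318 = 1549.225910
V = π·1.25² × L = 4.908739 × 1549.225910 = 7604.744902

L=1549.226 V=7604.745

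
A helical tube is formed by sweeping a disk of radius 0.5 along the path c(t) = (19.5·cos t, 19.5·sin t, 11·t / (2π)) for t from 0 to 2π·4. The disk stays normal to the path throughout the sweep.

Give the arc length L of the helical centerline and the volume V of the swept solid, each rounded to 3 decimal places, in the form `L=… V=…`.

L=492.060 V=386.463

2πR = 2π·19.5 = 122.522113
per-turn = √(122.522113² + 11²) = √(15011.6683 + 121) = √15132.6683 = 123.014911
L = 4 × 123.014911 = 492.059643
V = π·0.5² × L = 0.785398 × 492.059643 = 386.462740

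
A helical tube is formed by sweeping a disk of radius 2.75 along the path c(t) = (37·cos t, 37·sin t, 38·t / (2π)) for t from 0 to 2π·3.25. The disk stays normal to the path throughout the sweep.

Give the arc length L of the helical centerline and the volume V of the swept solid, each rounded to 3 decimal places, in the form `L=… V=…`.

L=765.580 V=18188.874

2πR = 2π·37 = 232.477856
per-turn = √(232.477856² + 38²) = √(54045.9537 + 1444) = √55489.9537 = 235.563057
L = 3.25 × 235.563057 = 765.579934
V = π·2.75² × L = 23.758294 × 765.579934 = 18188.873501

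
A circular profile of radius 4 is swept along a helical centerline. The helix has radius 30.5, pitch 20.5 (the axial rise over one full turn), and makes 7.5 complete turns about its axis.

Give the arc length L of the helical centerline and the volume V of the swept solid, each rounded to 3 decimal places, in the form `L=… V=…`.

L=1445.479 V=72657.689

2πR = 2π·30.5 = 191.637152
per-turn = √(191.637152² + 20.5²) = √(36724.7980 + 420.25) = √37145.0480 = 192.730506
L = 7.5 × 192.730506 = 1445.478796
V = π·4² × L = 50.265482 × 1445.478796 = 72657.689045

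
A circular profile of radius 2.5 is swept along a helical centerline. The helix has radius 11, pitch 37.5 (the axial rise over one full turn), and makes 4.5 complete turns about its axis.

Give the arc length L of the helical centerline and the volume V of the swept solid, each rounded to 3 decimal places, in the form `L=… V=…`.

2πR = 2π·11 = 69.115038
per-turn = √(69.115038² + 37.5²) = √(4776.8885 + 1406.25) = √6183.1385 = 78.632935
L = 4.5 × 78.632935 = 353.848209
V = π·2.5² × L = 19.634954 × 353.848209 = 6947.793343

L=353.848 V=6947.793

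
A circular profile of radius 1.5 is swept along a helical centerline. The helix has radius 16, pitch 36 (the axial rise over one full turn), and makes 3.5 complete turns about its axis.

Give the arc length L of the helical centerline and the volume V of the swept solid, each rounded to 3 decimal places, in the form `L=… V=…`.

2πR = 2π·16 = 100.530965
per-turn = √(100.530965² + 36²) = √(10106.4749 + 1296) = √11402.4749 = 106.782372
L = 3.5 × 106.782372 = 373.738301
V = π·1.5² × L = 7.068583 × 373.738301 = 2641.800377

L=373.738 V=2641.800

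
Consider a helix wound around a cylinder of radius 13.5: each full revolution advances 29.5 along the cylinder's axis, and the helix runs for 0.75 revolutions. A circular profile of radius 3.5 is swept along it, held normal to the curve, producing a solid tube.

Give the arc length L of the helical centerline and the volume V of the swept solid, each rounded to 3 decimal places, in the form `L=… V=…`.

2πR = 2π·13.5 = 84.823002
per-turn = √(84.823002² + 29.5²) = √(7194.9416 + 870.25) = √8065.1916 = 89.806412
L = 0.75 × 89.806412 = 67.354809
V = π·3.5² × L = 38.484510 × 67.354809 = 2592.116816

L=67.355 V=2592.117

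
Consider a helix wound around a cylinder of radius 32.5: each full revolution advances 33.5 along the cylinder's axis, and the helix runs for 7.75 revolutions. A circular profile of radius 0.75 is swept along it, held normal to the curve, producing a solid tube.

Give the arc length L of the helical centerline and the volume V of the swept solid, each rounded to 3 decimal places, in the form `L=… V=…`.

L=1603.732 V=2834.028

2πR = 2π·32.5 = 204.203522
per-turn = √(204.203522² + 33.5²) = √(41699.0786 + 1122.25) = √42821.3286 = 206.933150
L = 7.75 × 206.933150 = 1603.731913
V = π·0.75² × L = 1.767146 × 1603.731913 = 2834.028223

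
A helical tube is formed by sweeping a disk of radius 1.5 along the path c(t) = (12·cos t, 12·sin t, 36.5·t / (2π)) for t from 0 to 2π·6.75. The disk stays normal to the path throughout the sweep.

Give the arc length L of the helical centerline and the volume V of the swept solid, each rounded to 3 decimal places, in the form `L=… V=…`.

L=565.437 V=3996.836

2πR = 2π·12 = 75.398224
per-turn = √(75.398224² + 36.5²) = √(5684.8921 + 1332.25) = √7017.1421 = 83.768384
L = 6.75 × 83.768384 = 565.436591
V = π·1.5² × L = 7.068583 × 565.436591 = 3996.835741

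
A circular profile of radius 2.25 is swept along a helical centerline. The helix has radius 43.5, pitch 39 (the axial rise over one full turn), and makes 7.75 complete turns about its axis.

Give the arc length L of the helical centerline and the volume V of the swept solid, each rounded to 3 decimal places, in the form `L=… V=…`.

2πR = 2π·43.5 = 273.318561
per-turn = √(273.318561² + 39²) = √(74703.0357 + 1521) = √76224.0357 = 276.087008
L = 7.75 × 276.087008 = 2139.674308
V = π·2.25² × L = 15.904313 × 2139.674308 = 34030.049506

L=2139.674 V=34030.050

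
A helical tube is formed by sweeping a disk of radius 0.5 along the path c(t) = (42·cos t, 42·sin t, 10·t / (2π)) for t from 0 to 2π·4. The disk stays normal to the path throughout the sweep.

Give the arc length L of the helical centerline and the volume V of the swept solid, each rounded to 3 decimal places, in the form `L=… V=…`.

2πR = 2π·42 = 263.893783
per-turn = √(263.893783² + 10²) = √(69639.9287 + 100) = √69739.9287 = 264.083185
L = 4 × 264.083185 = 1056.332740
V = π·0.5² × L = 0.785398 × 1056.332740 = 829.641794

L=1056.333 V=829.642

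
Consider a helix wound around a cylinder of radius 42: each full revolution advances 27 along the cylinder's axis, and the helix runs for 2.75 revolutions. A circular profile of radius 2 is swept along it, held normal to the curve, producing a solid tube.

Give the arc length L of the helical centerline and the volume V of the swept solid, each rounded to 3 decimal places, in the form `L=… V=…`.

L=729.496 V=9167.122

2πR = 2π·42 = 263.893783
per-turn = √(263.893783² + 27²) = √(69639.9287 + 729) = √70368.9287 = 265.271424
L = 2.75 × 265.271424 = 729.496417
V = π·2² × L = 12.566371 × 729.496417 = 9167.122342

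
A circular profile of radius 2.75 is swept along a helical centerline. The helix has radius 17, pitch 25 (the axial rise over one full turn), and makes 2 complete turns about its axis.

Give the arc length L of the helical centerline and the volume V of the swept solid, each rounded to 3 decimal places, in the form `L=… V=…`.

2πR = 2π·17 = 106.814150
per-turn = √(106.814150² + 25²) = √(11409.2627 + 625) = √12034.2627 = 109.700787
L = 2 × 109.700787 = 219.401574
V = π·2.75² × L = 23.758294 × 219.401574 = 5212.607200

L=219.402 V=5212.607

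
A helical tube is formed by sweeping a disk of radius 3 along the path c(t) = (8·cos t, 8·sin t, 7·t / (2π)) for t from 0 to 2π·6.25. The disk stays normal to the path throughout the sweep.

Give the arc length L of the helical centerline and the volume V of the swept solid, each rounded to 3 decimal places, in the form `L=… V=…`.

L=317.191 V=8968.363

2πR = 2π·8 = 50.265482
per-turn = √(50.265482² + 7²) = √(2526.6187 + 49) = √2575.6187 = 50.750554
L = 6.25 × 50.750554 = 317.190962
V = π·3² × L = 28.274334 × 317.190962 = 8968.363170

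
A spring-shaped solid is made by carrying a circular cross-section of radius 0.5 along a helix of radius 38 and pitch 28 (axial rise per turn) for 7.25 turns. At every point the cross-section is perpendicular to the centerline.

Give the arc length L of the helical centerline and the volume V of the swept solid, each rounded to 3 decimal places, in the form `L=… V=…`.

L=1742.880 V=1368.855

2πR = 2π·38 = 238.761042
per-turn = √(238.761042² + 28²) = √(57006.8350 + 784) = √57790.8350 = 240.397244
L = 7.25 × 240.397244 = 1742.880020
V = π·0.5² × L = 0.785398 × 1742.880020 = 1368.854767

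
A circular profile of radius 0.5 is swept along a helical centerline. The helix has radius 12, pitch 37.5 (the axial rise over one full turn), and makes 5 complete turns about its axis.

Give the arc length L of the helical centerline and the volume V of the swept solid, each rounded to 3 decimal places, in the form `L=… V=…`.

L=421.045 V=330.688

2πR = 2π·12 = 75.398224
per-turn = √(75.398224² + 37.5²) = √(5684.8921 + 1406.25) = √7091.1421 = 84.208920
L = 5 × 84.208920 = 421.044598
V = π·0.5² × L = 0.785398 × 421.044598 = 330.687654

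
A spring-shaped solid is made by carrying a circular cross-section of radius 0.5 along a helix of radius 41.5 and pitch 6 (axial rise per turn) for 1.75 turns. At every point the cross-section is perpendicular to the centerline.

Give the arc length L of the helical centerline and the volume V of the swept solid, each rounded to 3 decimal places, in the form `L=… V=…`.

L=456.437 V=358.485

2πR = 2π·41.5 = 260.752190
per-turn = √(260.752190² + 6²) = √(67991.7047 + 36) = √68027.7047 = 260.821212
L = 1.75 × 260.821212 = 456.437121
V = π·0.5² × L = 0.785398 × 456.437121 = 358.484877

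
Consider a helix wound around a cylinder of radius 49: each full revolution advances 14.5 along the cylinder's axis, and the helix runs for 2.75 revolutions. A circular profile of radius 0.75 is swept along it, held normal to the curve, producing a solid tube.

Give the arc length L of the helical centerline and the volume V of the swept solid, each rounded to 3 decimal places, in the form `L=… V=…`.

2πR = 2π·49 = 307.876080
per-turn = √(307.876080² + 14.5²) = √(94787.6807 + 210.25) = √94997.9307 = 308.217343
L = 2.75 × 308.217343 = 847.597694
V = π·0.75² × L = 1.767146 × 847.597694 = 1497.828762

L=847.598 V=1497.829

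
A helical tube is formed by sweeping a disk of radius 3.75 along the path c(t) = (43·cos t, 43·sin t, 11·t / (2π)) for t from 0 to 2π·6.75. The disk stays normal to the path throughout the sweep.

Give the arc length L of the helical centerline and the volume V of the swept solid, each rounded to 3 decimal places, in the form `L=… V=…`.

2πR = 2π·43 = 270.176968
per-turn = √(270.176968² + 11²) = √(72995.5942 + 121) = √73116.5942 = 270.400803
L = 6.75 × 270.400803 = 1825.205419
V = π·3.75² × L = 44.178647 × 1825.205419 = 80635.105338

L=1825.205 V=80635.105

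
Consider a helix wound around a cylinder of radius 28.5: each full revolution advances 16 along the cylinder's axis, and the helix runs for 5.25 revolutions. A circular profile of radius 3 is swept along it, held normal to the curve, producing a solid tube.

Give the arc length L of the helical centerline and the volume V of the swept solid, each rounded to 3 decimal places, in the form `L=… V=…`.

L=943.867 V=26687.206

2πR = 2π·28.5 = 179.070781
per-turn = √(179.070781² + 16²) = √(32066.3447 + 256) = √32322.3447 = 179.784161
L = 5.25 × 179.784161 = 943.866847
V = π·3² × L = 28.274334 × 943.866847 = 26687.206386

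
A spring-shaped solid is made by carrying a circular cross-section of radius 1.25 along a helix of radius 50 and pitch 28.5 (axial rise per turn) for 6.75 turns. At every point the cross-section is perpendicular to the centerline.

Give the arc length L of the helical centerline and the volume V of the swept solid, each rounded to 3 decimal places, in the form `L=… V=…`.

L=2129.283 V=10452.094

2πR = 2π·50 = 314.159265
per-turn = √(314.159265² + 28.5²) = √(98696.0440 + 812.25) = √99508.2940 = 315.449353
L = 6.75 × 315.449353 = 2129.283130
V = π·1.25² × L = 4.908739 × 2129.283130 = 10452.094121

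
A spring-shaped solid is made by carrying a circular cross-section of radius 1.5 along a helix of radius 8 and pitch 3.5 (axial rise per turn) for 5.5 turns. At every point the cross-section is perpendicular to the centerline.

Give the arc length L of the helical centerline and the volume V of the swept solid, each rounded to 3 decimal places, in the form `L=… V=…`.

2πR = 2π·8 = 50.265482
per-turn = √(50.265482² + 3.5²) = √(2526.6187 + 12.25) = √2538.8687 = 50.387188
L = 5.5 × 50.387188 = 277.129535
V = π·1.5² × L = 7.068583 × 277.129535 = 1958.913248

L=277.130 V=1958.913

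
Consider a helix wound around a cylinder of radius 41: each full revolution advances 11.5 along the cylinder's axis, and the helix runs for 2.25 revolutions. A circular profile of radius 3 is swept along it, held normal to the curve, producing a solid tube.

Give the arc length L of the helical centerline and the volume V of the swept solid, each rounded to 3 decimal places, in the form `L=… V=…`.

2πR = 2π·41 = 257.610598
per-turn = √(257.610598² + 11.5²) = √(66363.2200 + 132.25) = √66495.4700 = 257.867156
L = 2.25 × 257.867156 = 580.201100
V = π·3² × L = 28.274334 × 580.201100 = 16404.799630

L=580.201 V=16404.800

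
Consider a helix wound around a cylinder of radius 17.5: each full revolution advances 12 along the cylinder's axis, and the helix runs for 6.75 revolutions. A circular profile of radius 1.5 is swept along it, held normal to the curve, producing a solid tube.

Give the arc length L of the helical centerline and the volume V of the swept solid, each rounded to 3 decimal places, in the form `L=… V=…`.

L=746.608 V=5277.462

2πR = 2π·17.5 = 109.955743
per-turn = √(109.955743² + 12²) = √(12090.2654 + 144) = √12234.2654 = 110.608614
L = 6.75 × 110.608614 = 746.608141
V = π·1.5² × L = 7.068583 × 746.608141 = 5277.461968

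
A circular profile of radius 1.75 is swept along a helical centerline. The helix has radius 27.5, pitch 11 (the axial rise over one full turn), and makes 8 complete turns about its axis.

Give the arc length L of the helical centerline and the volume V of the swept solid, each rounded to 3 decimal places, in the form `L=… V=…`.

2πR = 2π·27.5 = 172.787596
per-turn = √(172.787596² + 11²) = √(29855.5533 + 121) = √29976.5533 = 173.137383
L = 8 × 173.137383 = 1385.099062
V = π·1.75² × L = 9.621128 × 1385.099062 = 13326.214680

L=1385.099 V=13326.215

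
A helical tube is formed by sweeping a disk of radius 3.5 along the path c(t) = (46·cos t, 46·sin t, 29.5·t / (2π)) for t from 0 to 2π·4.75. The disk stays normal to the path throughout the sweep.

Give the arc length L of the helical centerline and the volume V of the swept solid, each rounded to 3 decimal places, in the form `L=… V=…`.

L=1380.009 V=53108.951

2πR = 2π·46 = 289.026524
per-turn = √(289.026524² + 29.5²) = √(83536.3317 + 870.25) = √84406.5817 = 290.528108
L = 4.75 × 290.528108 = 1380.008514
V = π·3.5² × L = 38.484510 × 1380.008514 = 53108.951463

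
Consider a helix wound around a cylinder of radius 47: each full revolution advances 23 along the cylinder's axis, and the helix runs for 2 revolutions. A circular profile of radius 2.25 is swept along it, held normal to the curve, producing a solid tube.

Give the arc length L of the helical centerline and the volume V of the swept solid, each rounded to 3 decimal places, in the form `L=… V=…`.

L=592.408 V=9421.843

2πR = 2π·47 = 295.309709
per-turn = √(295.309709² + 23²) = √(87207.8245 + 529) = √87736.8245 = 296.204025
L = 2 × 296.204025 = 592.408050
V = π·2.25² × L = 15.904313 × 592.408050 = 9421.842941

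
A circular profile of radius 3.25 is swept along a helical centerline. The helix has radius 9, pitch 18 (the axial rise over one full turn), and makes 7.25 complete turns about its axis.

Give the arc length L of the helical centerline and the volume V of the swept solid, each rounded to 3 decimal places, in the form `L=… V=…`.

L=430.247 V=14276.902

2πR = 2π·9 = 56.548668
per-turn = √(56.548668² + 18²) = √(3197.7518 + 324) = √3521.7518 = 59.344350
L = 7.25 × 59.344350 = 430.246534
V = π·3.25² × L = 33.183072 × 430.246534 = 14276.901902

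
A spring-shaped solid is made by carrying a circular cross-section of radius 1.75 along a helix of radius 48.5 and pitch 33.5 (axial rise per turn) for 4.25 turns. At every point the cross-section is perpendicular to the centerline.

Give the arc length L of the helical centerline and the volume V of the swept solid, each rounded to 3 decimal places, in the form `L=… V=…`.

L=1302.924 V=12535.596

2πR = 2π·48.5 = 304.734487
per-turn = √(304.734487² + 33.5²) = √(92863.1078 + 1122.25) = √93985.3578 = 306.570315
L = 4.25 × 306.570315 = 1302.923837
V = π·1.75² × L = 9.621128 × 1302.923837 = 12535.596362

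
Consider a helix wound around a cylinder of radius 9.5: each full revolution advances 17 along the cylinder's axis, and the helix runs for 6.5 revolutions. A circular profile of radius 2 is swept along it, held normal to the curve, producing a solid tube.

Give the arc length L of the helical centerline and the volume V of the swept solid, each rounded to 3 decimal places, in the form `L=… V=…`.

L=403.415 V=5069.466

2πR = 2π·9.5 = 59.690260
per-turn = √(59.690260² + 17²) = √(3562.9272 + 289) = √3851.9272 = 62.063896
L = 6.5 × 62.063896 = 403.415324
V = π·2² × L = 12.566371 × 403.415324 = 5069.466474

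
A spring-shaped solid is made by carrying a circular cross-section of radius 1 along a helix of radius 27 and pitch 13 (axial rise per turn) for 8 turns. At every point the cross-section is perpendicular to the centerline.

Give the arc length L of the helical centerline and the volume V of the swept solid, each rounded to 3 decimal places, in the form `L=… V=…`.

L=1361.147 V=4276.169

2πR = 2π·27 = 169.646003
per-turn = √(169.646003² + 13²) = √(28779.7664 + 169) = √28948.7664 = 170.143370
L = 8 × 170.143370 = 1361.146962
V = π·1² × L = 3.141593 × 1361.146962 = 4276.169296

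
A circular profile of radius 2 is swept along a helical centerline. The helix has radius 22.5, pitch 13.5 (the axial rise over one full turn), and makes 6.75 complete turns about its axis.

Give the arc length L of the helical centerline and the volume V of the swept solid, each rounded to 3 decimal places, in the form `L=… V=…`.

L=958.600 V=12046.120

2πR = 2π·22.5 = 141.371669
per-turn = √(141.371669² + 13.5²) = √(19985.9489 + 182.25) = √20168.1989 = 142.014784
L = 6.75 × 142.014784 = 958.599793
V = π·2² × L = 12.566371 × 958.599793 = 12046.120268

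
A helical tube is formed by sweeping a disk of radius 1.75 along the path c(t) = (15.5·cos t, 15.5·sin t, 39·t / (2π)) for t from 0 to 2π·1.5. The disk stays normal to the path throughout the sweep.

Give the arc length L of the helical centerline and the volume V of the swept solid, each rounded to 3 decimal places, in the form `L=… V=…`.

L=157.362 V=1514.000

2πR = 2π·15.5 = 97.389372
per-turn = √(97.389372² + 39²) = √(9484.6898 + 1521) = √11005.6898 = 104.908007
L = 1.5 × 104.908007 = 157.362010
V = π·1.75² × L = 9.621128 × 157.362010 = 1513.999960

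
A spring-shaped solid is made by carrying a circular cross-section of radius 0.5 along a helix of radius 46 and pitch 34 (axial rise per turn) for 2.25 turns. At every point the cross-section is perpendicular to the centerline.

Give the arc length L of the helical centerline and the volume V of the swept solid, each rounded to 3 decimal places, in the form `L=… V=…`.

L=654.794 V=514.274

2πR = 2π·46 = 289.026524
per-turn = √(289.026524² + 34²) = √(83536.3317 + 1156) = √84692.3317 = 291.019470
L = 2.25 × 291.019470 = 654.793806
V = π·0.5² × L = 0.785398 × 654.793806 = 514.273853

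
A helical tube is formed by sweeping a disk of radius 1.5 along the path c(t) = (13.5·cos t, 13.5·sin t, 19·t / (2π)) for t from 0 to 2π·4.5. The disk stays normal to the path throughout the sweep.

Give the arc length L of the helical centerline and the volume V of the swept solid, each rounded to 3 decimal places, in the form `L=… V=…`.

2πR = 2π·13.5 = 84.823002
per-turn = √(84.823002² + 19²) = √(7194.9416 + 361) = √7555.9416 = 86.924919
L = 4.5 × 86.924919 = 391.162137
V = π·1.5² × L = 7.068583 × 391.162137 = 2764.962217

L=391.162 V=2764.962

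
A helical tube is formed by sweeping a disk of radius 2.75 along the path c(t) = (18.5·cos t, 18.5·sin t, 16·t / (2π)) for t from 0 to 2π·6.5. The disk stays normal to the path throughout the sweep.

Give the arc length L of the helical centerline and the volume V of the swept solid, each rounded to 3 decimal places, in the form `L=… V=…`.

L=762.677 V=18119.908

2πR = 2π·18.5 = 116.238928
per-turn = √(116.238928² + 16²) = √(13511.4884 + 256) = √13767.4884 = 117.334941
L = 6.5 × 117.334941 = 762.677118
V = π·2.75² × L = 23.758294 × 762.677118 = 18119.907529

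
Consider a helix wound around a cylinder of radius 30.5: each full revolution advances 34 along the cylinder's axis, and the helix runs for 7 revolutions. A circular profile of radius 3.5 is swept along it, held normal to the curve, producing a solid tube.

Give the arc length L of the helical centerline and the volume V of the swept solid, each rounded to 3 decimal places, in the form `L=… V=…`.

L=1362.409 V=52431.654

2πR = 2π·30.5 = 191.637152
per-turn = √(191.637152² + 34²) = √(36724.7980 + 1156) = √37880.7980 = 194.629900
L = 7 × 194.629900 = 1362.409300
V = π·3.5² × L = 38.484510 × 1362.409300 = 52431.654340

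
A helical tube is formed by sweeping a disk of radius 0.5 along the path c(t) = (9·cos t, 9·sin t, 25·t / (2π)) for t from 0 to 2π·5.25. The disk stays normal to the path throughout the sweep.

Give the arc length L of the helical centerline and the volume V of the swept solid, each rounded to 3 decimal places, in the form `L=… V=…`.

L=324.599 V=254.940

2πR = 2π·9 = 56.548668
per-turn = √(56.548668² + 25²) = √(3197.7518 + 625) = √3822.7518 = 61.828406
L = 5.25 × 61.828406 = 324.599133
V = π·0.5² × L = 0.785398 × 324.599133 = 254.939563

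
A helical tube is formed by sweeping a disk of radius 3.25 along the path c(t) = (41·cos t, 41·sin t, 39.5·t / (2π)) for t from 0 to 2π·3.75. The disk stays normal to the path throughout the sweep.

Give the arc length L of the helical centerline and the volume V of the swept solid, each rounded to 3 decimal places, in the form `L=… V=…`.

L=977.330 V=32430.810

2πR = 2π·41 = 257.610598
per-turn = √(257.610598² + 39.5²) = √(66363.2200 + 1560.25) = √67923.4700 = 260.621315
L = 3.75 × 260.621315 = 977.329932
V = π·3.25² × L = 33.183072 × 977.329932 = 32430.809909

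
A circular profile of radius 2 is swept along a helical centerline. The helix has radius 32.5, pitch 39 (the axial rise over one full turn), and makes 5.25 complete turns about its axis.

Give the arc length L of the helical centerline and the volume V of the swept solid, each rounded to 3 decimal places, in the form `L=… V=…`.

2πR = 2π·32.5 = 204.203522
per-turn = √(204.203522² + 39²) = √(41699.0786 + 1521) = √43220.0786 = 207.894393
L = 5.25 × 207.894393 = 1091.445563
V = π·2² × L = 12.566371 × 1091.445563 = 13715.509446

L=1091.446 V=13715.509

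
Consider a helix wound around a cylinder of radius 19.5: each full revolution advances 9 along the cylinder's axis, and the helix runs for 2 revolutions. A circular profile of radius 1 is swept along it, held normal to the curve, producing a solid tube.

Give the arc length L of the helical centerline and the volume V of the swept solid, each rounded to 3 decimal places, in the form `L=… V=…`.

L=245.704 V=771.903

2πR = 2π·19.5 = 122.522113
per-turn = √(122.522113² + 9²) = √(15011.6683 + 81) = √15092.6683 = 122.852221
L = 2 × 122.852221 = 245.704443
V = π·1² × L = 3.141593 × 245.704443 = 771.903272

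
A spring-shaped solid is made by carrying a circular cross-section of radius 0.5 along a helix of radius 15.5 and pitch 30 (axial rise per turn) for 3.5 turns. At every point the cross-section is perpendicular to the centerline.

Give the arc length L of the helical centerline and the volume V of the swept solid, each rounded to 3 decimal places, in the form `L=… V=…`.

2πR = 2π·15.5 = 97.389372
per-turn = √(97.389372² + 30²) = √(9484.6898 + 900) = √10384.6898 = 101.905298
L = 3.5 × 101.905298 = 356.668544
V = π·0.5² × L = 0.785398 × 356.668544 = 280.126820

L=356.669 V=280.127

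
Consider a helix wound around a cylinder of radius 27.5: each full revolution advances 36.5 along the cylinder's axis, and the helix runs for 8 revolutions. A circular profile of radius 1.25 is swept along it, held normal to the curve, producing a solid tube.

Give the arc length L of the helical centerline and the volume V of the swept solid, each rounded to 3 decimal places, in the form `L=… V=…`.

2πR = 2π·27.5 = 172.787596
per-turn = √(172.787596² + 36.5²) = √(29855.5533 + 1332.25) = √31187.8033 = 176.600689
L = 8 × 176.600689 = 1412.805511
V = π·1.25² × L = 4.908739 × 1412.805511 = 6935.092835

L=1412.806 V=6935.093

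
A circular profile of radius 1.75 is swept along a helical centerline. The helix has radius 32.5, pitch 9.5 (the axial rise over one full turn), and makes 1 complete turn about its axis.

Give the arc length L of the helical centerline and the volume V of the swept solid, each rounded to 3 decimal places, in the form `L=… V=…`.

L=204.424 V=1966.793

2πR = 2π·32.5 = 204.203522
per-turn = √(204.203522² + 9.5²) = √(41699.0786 + 90.25) = √41789.3286 = 204.424384
L = 1 × 204.424384 = 204.424384
V = π·1.75² × L = 9.621128 × 204.424384 = 1966.793059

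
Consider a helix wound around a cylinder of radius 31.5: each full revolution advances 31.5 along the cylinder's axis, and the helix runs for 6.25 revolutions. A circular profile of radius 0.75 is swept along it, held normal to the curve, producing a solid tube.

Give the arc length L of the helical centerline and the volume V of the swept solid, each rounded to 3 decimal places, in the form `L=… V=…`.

2πR = 2π·31.5 = 197.920337
per-turn = √(197.920337² + 31.5²) = √(39172.4599 + 992.25) = √40164.7099 = 200.411352
L = 6.25 × 200.411352 = 1252.570948
V = π·0.75² × L = 1.767146 × 1252.570948 = 2213.475574

L=1252.571 V=2213.476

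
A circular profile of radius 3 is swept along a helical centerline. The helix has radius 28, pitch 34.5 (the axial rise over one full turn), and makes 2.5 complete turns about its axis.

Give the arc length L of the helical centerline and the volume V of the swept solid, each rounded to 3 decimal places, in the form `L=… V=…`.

2πR = 2π·28 = 175.929189
per-turn = √(175.929189² + 34.5²) = √(30951.0794 + 1190.25) = √32141.3294 = 179.280031
L = 2.5 × 179.280031 = 448.200077
V = π·3² × L = 28.274334 × 448.200077 = 12672.558615

L=448.200 V=12672.559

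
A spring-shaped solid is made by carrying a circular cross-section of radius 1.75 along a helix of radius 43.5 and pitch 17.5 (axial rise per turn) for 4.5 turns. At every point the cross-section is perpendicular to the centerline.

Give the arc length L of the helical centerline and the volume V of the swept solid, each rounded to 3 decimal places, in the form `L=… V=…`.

L=1232.452 V=11857.578

2πR = 2π·43.5 = 273.318561
per-turn = √(273.318561² + 17.5²) = √(74703.0357 + 306.25) = √75009.2857 = 273.878232
L = 4.5 × 273.878232 = 1232.452042
V = π·1.75² × L = 9.621128 × 1232.452042 = 11857.578235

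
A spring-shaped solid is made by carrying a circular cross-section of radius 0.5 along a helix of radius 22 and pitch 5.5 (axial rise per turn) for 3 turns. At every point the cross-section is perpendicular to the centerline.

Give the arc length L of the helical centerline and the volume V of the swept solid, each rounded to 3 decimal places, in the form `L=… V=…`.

L=415.018 V=325.955

2πR = 2π·22 = 138.230077
per-turn = √(138.230077² + 5.5²) = √(19107.5541 + 30.25) = √19137.8041 = 138.339453
L = 3 × 138.339453 = 415.018358
V = π·0.5² × L = 0.785398 × 415.018358 = 325.954656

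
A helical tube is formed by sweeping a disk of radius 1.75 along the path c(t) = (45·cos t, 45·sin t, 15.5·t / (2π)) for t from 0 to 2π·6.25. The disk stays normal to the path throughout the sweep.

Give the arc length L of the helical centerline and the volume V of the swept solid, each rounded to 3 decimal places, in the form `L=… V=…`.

2πR = 2π·45 = 282.743339
per-turn = √(282.743339² + 15.5²) = √(79943.7956 + 240.25) = √80184.0456 = 283.167875
L = 6.25 × 283.167875 = 1769.799221
V = π·1.75² × L = 9.621128 × 1769.799221 = 17027.463959

L=1769.799 V=17027.464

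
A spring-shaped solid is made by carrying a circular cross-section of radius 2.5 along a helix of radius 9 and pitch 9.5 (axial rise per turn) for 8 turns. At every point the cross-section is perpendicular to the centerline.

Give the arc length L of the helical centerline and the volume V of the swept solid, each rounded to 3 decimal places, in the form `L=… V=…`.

L=458.729 V=9007.119

2πR = 2π·9 = 56.548668
per-turn = √(56.548668² + 9.5²) = √(3197.7518 + 90.25) = √3288.0018 = 57.341101
L = 8 × 57.341101 = 458.728805
V = π·2.5² × L = 19.634954 × 458.728805 = 9007.119031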